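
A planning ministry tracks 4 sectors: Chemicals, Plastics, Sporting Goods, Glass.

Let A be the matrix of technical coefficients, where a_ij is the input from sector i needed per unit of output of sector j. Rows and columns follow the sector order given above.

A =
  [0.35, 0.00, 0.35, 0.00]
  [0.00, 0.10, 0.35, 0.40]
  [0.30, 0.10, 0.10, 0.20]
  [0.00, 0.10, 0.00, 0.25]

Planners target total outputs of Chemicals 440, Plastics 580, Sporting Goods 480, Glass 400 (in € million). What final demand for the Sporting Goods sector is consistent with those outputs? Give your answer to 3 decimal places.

d_3 = 162.000

I − A =
  [   0.65     0.00    -0.35     0.00]
  [   0.00     0.90    -0.35    -0.40]
  [  -0.30    -0.10     0.90    -0.20]
  [   0.00    -0.10     0.00     0.75]
d = (I − A) x:
  d_1 = (+0.65)·440 + (+0.00)·580 + (-0.35)·480 + (+0.00)·400 = 118.000
  d_2 = (+0.00)·440 + (+0.90)·580 + (-0.35)·480 + (-0.40)·400 = 194.000
  d_3 = (-0.30)·440 + (-0.10)·580 + (+0.90)·480 + (-0.20)·400 = 162.000
  d_4 = (+0.00)·440 + (-0.10)·580 + (+0.00)·480 + (+0.75)·400 = 242.000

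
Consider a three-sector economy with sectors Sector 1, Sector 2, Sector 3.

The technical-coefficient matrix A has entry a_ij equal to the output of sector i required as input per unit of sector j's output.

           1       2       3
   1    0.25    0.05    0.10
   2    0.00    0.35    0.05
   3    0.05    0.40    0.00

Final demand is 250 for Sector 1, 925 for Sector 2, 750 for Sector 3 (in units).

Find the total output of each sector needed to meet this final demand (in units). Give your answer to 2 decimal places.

x_1 = 621.10, x_2 = 1530.24, x_3 = 1393.15

I − A =
  [   0.75    -0.05    -0.10]
  [   0.00     0.65    -0.05]
  [  -0.05    -0.40     1.00]
Cofactors of I−A, C_ij = (−1)^(i+j)·(minor ij) (rows/columns in the sector order above):
  C_11 = (0.65)(1.00) − (-0.05)(-0.40) = 0.6300
  C_12 = −[(0.00)(1.00) − (-0.05)(-0.05)] = 0.0025
  C_13 = (0.00)(-0.40) − (0.65)(-0.05) = 0.0325
  C_21 = −[(-0.05)(1.00) − (-0.10)(-0.40)] = 0.0900
  C_22 = (0.75)(1.00) − (-0.10)(-0.05) = 0.7450
  C_23 = −[(0.75)(-0.40) − (-0.05)(-0.05)] = 0.3025
  C_31 = (-0.05)(-0.05) − (-0.10)(0.65) = 0.0675
  C_32 = −[(0.75)(-0.05) − (-0.10)(0.00)] = 0.0375
  C_33 = (0.75)(0.65) − (-0.05)(0.00) = 0.4875
det(I−A) = Σ_j (I−A)_1j·C_1j = (0.75)(0.6300) + (-0.05)(0.0025) + (-0.10)(0.0325) = 0.469125
adj(I−A) = Cᵀ =
  [ 0.6300   0.0900   0.0675]
  [ 0.0025   0.7450   0.0375]
  [ 0.0325   0.3025   0.4875]
(I − A)⁻¹ = adj(I−A) / det(I−A) ≈
  [   1.3429     0.1918     0.1439]
  [   0.0053     1.5881     0.0799]
  [   0.0693     0.6448     1.0392]
x = (I − A)⁻¹ d = adj(I−A)·d / det(I−A), with det(I−A) = 0.469125:
  x_1 = (0.6300·250 + 0.0900·925 + 0.0675·750) / 0.469125 = 291.375 / 0.469125 ≈ 621.10
  x_2 = (0.0025·250 + 0.7450·925 + 0.0375·750) / 0.469125 = 717.875 / 0.469125 ≈ 1530.24
  x_3 = (0.0325·250 + 0.3025·925 + 0.4875·750) / 0.469125 = 653.5625 / 0.469125 ≈ 1393.15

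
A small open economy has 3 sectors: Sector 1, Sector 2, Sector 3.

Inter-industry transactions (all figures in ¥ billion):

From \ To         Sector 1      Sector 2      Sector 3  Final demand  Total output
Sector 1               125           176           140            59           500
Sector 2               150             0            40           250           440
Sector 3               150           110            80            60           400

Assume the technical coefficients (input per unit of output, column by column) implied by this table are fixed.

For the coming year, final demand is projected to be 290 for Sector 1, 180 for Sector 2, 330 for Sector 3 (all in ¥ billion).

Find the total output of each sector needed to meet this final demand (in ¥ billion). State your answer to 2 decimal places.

x_1 = 1247.95, x_2 = 663.16, x_3 = 1087.72

Technical coefficients a_ij = z_ij / X_j:
  a_11 = 125/500 = 0.25, a_21 = 150/500 = 0.30, a_31 = 150/500 = 0.30
  a_12 = 176/440 = 0.40, a_22 = 0/440 = 0.00, a_32 = 110/440 = 0.25
  a_13 = 140/400 = 0.35, a_23 = 40/400 = 0.10, a_33 = 80/400 = 0.20
I − A =
  [   0.75    -0.40    -0.35]
  [  -0.30     1.00    -0.10]
  [  -0.30    -0.25     0.80]
Cofactors of I−A, C_ij = (−1)^(i+j)·(minor ij) (rows/columns in the sector order above):
  C_11 = (1.00)(0.80) − (-0.10)(-0.25) = 0.7750
  C_12 = −[(-0.30)(0.80) − (-0.10)(-0.30)] = 0.2700
  C_13 = (-0.30)(-0.25) − (1.00)(-0.30) = 0.3750
  C_21 = −[(-0.40)(0.80) − (-0.35)(-0.25)] = 0.4075
  C_22 = (0.75)(0.80) − (-0.35)(-0.30) = 0.4950
  C_23 = −[(0.75)(-0.25) − (-0.40)(-0.30)] = 0.3075
  C_31 = (-0.40)(-0.10) − (-0.35)(1.00) = 0.3900
  C_32 = −[(0.75)(-0.10) − (-0.35)(-0.30)] = 0.1800
  C_33 = (0.75)(1.00) − (-0.40)(-0.30) = 0.6300
det(I−A) = Σ_j (I−A)_1j·C_1j = (0.75)(0.7750) + (-0.40)(0.2700) + (-0.35)(0.3750) = 0.3420
adj(I−A) = Cᵀ =
  [ 0.7750   0.4075   0.3900]
  [ 0.2700   0.4950   0.1800]
  [ 0.3750   0.3075   0.6300]
(I − A)⁻¹ = adj(I−A) / det(I−A) ≈
  [   2.2661     1.1915     1.1404]
  [   0.7895     1.4474     0.5263]
  [   1.0965     0.8991     1.8421]
x = (I − A)⁻¹ d = adj(I−A)·d / det(I−A), with det(I−A) = 0.3420:
  x_1 = (0.7750·290 + 0.4075·180 + 0.3900·330) / 0.3420 = 426.80 / 0.3420 ≈ 1247.95
  x_2 = (0.2700·290 + 0.4950·180 + 0.1800·330) / 0.3420 = 226.80 / 0.3420 ≈ 663.16
  x_3 = (0.3750·290 + 0.3075·180 + 0.6300·330) / 0.3420 = 372.00 / 0.3420 ≈ 1087.72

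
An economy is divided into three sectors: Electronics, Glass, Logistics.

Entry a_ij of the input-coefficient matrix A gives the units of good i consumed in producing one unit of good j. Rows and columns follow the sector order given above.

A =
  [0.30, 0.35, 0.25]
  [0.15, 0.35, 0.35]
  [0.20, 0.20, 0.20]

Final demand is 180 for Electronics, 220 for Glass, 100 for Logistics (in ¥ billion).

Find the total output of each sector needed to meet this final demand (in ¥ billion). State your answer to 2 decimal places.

x_E = 873.38, x_G = 837.65, x_L = 552.76

I − A =
  [   0.70    -0.35    -0.25]
  [  -0.15     0.65    -0.35]
  [  -0.20    -0.20     0.80]
Cofactors of I−A, C_ij = (−1)^(i+j)·(minor ij) (rows/columns in the sector order above):
  C_11 = (0.65)(0.80) − (-0.35)(-0.20) = 0.4500
  C_12 = −[(-0.15)(0.80) − (-0.35)(-0.20)] = 0.1900
  C_13 = (-0.15)(-0.20) − (0.65)(-0.20) = 0.1600
  C_21 = −[(-0.35)(0.80) − (-0.25)(-0.20)] = 0.3300
  C_22 = (0.70)(0.80) − (-0.25)(-0.20) = 0.5100
  C_23 = −[(0.70)(-0.20) − (-0.35)(-0.20)] = 0.2100
  C_31 = (-0.35)(-0.35) − (-0.25)(0.65) = 0.2850
  C_32 = −[(0.70)(-0.35) − (-0.25)(-0.15)] = 0.2825
  C_33 = (0.70)(0.65) − (-0.35)(-0.15) = 0.4025
det(I−A) = Σ_j (I−A)_1j·C_1j = (0.70)(0.4500) + (-0.35)(0.1900) + (-0.25)(0.1600) = 0.2085
adj(I−A) = Cᵀ =
  [ 0.4500   0.3300   0.2850]
  [ 0.1900   0.5100   0.2825]
  [ 0.1600   0.2100   0.4025]
(I − A)⁻¹ = adj(I−A) / det(I−A) ≈
  [   2.1583     1.5827     1.3669]
  [   0.9113     2.4460     1.3549]
  [   0.7674     1.0072     1.9305]
x = (I − A)⁻¹ d = adj(I−A)·d / det(I−A), with det(I−A) = 0.2085:
  x_E = (0.4500·180 + 0.3300·220 + 0.2850·100) / 0.2085 = 182.10 / 0.2085 ≈ 873.38
  x_G = (0.1900·180 + 0.5100·220 + 0.2825·100) / 0.2085 = 174.65 / 0.2085 ≈ 837.65
  x_L = (0.1600·180 + 0.2100·220 + 0.4025·100) / 0.2085 = 115.25 / 0.2085 ≈ 552.76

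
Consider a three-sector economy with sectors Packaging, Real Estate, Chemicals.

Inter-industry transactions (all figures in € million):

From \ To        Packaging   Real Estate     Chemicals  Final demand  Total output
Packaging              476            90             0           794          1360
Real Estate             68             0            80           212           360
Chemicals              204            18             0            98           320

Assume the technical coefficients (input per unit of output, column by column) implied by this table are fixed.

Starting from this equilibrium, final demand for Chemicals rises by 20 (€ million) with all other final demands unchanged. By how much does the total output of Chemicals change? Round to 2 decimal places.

Technical coefficients a_ij = z_ij / X_j:
  a_11 = 476/1360 = 0.35, a_21 = 68/1360 = 0.05, a_31 = 204/1360 = 0.15
  a_12 = 90/360 = 0.25, a_22 = 0/360 = 0.00, a_32 = 18/360 = 0.05
  a_13 = 0/320 = 0.00, a_23 = 80/320 = 0.25, a_33 = 0/320 = 0.00
I − A =
  [   0.65    -0.25     0.00]
  [  -0.05     1.00    -0.25]
  [  -0.15    -0.05     1.00]
Cofactors of I−A, C_ij = (−1)^(i+j)·(minor ij) (rows/columns in the sector order above):
  C_11 = (1.00)(1.00) − (-0.25)(-0.05) = 0.9875
  C_12 = −[(-0.05)(1.00) − (-0.25)(-0.15)] = 0.0875
  C_13 = (-0.05)(-0.05) − (1.00)(-0.15) = 0.1525
  C_21 = −[(-0.25)(1.00) − (0.00)(-0.05)] = 0.2500
  C_22 = (0.65)(1.00) − (0.00)(-0.15) = 0.6500
  C_23 = −[(0.65)(-0.05) − (-0.25)(-0.15)] = 0.0700
  C_31 = (-0.25)(-0.25) − (0.00)(1.00) = 0.0625
  C_32 = −[(0.65)(-0.25) − (0.00)(-0.05)] = 0.1625
  C_33 = (0.65)(1.00) − (-0.25)(-0.05) = 0.6375
det(I−A) = Σ_j (I−A)_1j·C_1j = (0.65)(0.9875) + (-0.25)(0.0875) + (0.00)(0.1525) = 0.6200
adj(I−A) = Cᵀ =
  [ 0.9875   0.2500   0.0625]
  [ 0.0875   0.6500   0.1625]
  [ 0.1525   0.0700   0.6375]
(I − A)⁻¹ = adj(I−A) / det(I−A) ≈
  [   1.5927     0.4032     0.1008]
  [   0.1411     1.0484     0.2621]
  [   0.2460     0.1129     1.0282]
Δx = (I − A)⁻¹ Δd with Δd having +20 in the Chemicals component and 0 elsewhere.
So Δx_3 = L_33 · (+20), where L_33 = adj(I−A)_33 / det(I−A) = 0.6375 / 0.6200.
Δx_3 = 0.6375 × (+20) / 0.6200 = 12.75 / 0.6200 ≈ 20.56.

Δx_3 = 20.56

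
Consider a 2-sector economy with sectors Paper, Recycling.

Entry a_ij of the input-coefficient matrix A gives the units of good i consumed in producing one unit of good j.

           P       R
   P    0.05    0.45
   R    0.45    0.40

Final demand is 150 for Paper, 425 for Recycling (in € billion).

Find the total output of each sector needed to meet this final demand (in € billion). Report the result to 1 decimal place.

I − A =
  [   0.95    -0.45]
  [  -0.45     0.60]
det(I−A) = (0.95)(0.60) − (-0.45)(-0.45) = 0.3675
adj(I−A) = [[0.60, 0.45], [0.45, 0.95]]
(I − A)⁻¹ = adj(I−A) / det(I−A) ≈
  [   1.6327     1.2245]
  [   1.2245     2.5850]
x = (I − A)⁻¹ d = adj(I−A)·d / det(I−A), with det(I−A) = 0.3675:
  x_P = (0.60·150 + 0.45·425) / 0.3675 = 281.25 / 0.3675 ≈ 765.3
  x_R = (0.45·150 + 0.95·425) / 0.3675 = 471.25 / 0.3675 ≈ 1282.3

x_P = 765.3, x_R = 1282.3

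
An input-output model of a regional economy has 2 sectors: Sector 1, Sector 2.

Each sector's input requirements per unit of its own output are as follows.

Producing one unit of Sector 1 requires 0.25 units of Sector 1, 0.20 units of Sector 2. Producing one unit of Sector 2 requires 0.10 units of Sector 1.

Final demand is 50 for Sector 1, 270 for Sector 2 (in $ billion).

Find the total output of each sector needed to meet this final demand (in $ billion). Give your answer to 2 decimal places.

x_1 = 105.48, x_2 = 291.10

I − A =
  [   0.75    -0.10]
  [  -0.20     1.00]
det(I−A) = (0.75)(1.00) − (-0.10)(-0.20) = 0.7300
adj(I−A) = [[1.00, 0.10], [0.20, 0.75]]
(I − A)⁻¹ = adj(I−A) / det(I−A) ≈
  [   1.3699     0.1370]
  [   0.2740     1.0274]
x = (I − A)⁻¹ d = adj(I−A)·d / det(I−A), with det(I−A) = 0.7300:
  x_1 = (1.00·50 + 0.10·270) / 0.7300 = 77.00 / 0.7300 ≈ 105.48
  x_2 = (0.20·50 + 0.75·270) / 0.7300 = 212.50 / 0.7300 ≈ 291.10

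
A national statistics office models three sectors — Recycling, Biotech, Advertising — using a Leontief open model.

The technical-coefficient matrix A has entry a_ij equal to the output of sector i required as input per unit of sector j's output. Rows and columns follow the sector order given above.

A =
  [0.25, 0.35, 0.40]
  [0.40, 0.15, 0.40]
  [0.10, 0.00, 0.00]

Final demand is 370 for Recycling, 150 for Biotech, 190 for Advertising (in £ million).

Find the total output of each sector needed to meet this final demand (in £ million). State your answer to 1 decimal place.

I − A =
  [   0.75    -0.35    -0.40]
  [  -0.40     0.85    -0.40]
  [  -0.10     0.00     1.00]
Cofactors of I−A, C_ij = (−1)^(i+j)·(minor ij) (rows/columns in the sector order above):
  C_11 = (0.85)(1.00) − (-0.40)(0.00) = 0.8500
  C_12 = −[(-0.40)(1.00) − (-0.40)(-0.10)] = 0.4400
  C_13 = (-0.40)(0.00) − (0.85)(-0.10) = 0.0850
  C_21 = −[(-0.35)(1.00) − (-0.40)(0.00)] = 0.3500
  C_22 = (0.75)(1.00) − (-0.40)(-0.10) = 0.7100
  C_23 = −[(0.75)(0.00) − (-0.35)(-0.10)] = 0.0350
  C_31 = (-0.35)(-0.40) − (-0.40)(0.85) = 0.4800
  C_32 = −[(0.75)(-0.40) − (-0.40)(-0.40)] = 0.4600
  C_33 = (0.75)(0.85) − (-0.35)(-0.40) = 0.4975
det(I−A) = Σ_j (I−A)_1j·C_1j = (0.75)(0.8500) + (-0.35)(0.4400) + (-0.40)(0.0850) = 0.4495
adj(I−A) = Cᵀ =
  [ 0.8500   0.3500   0.4800]
  [ 0.4400   0.7100   0.4600]
  [ 0.0850   0.0350   0.4975]
(I − A)⁻¹ = adj(I−A) / det(I−A) ≈
  [   1.8910     0.7786     1.0679]
  [   0.9789     1.5795     1.0234]
  [   0.1891     0.0779     1.1068]
x = (I − A)⁻¹ d = adj(I−A)·d / det(I−A), with det(I−A) = 0.4495:
  x_1 = (0.8500·370 + 0.3500·150 + 0.4800·190) / 0.4495 = 458.20 / 0.4495 ≈ 1019.4
  x_2 = (0.4400·370 + 0.7100·150 + 0.4600·190) / 0.4495 = 356.70 / 0.4495 ≈ 793.5
  x_3 = (0.0850·370 + 0.0350·150 + 0.4975·190) / 0.4495 = 131.225 / 0.4495 ≈ 291.9

x_1 = 1019.4, x_2 = 793.5, x_3 = 291.9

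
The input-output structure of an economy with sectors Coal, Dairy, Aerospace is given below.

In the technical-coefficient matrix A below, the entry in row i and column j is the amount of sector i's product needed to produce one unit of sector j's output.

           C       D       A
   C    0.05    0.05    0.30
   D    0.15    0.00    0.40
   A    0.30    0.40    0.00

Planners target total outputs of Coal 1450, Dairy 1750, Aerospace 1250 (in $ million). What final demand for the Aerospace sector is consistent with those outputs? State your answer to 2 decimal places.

I − A =
  [   0.95    -0.05    -0.30]
  [  -0.15     1.00    -0.40]
  [  -0.30    -0.40     1.00]
d = (I − A) x:
  d_C = (+0.95)·1450 + (-0.05)·1750 + (-0.30)·1250 = 915.00
  d_D = (-0.15)·1450 + (+1.00)·1750 + (-0.40)·1250 = 1032.50
  d_A = (-0.30)·1450 + (-0.40)·1750 + (+1.00)·1250 = 115.00

d_A = 115.00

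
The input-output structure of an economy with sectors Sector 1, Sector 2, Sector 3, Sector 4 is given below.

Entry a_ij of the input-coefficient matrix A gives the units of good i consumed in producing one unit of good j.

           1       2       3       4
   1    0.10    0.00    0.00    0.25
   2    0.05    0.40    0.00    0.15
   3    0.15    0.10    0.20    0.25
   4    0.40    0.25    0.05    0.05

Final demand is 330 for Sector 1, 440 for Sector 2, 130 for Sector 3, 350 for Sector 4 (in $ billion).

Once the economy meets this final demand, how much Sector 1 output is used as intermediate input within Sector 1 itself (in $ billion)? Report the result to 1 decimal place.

z_11 = 62.7

I − A =
  [   0.90     0.00     0.00    -0.25]
  [  -0.05     0.60     0.00    -0.15]
  [  -0.15    -0.10     0.80    -0.25]
  [  -0.40    -0.25    -0.05     0.95]
Compute the cofactors C_ij = (−1)^(i+j)·(3×3 minor ij) of I−A; the adjugate is their transpose:
adj(I−A) = Cᵀ =
  [ 0.417750   0.051250   0.007500   0.120000]
  [ 0.086500   0.590875   0.007375   0.118000]
  [ 0.153750   0.141125   0.416125   0.172250]
  [ 0.206750   0.184500   0.027000   0.432000]
det(I−A) = Σ_j (I−A)_1j·C_1j = (0.90)(0.417750) + (0.00)(0.086500) + (0.00)(0.153750) + (-0.25)(0.206750) = 0.3242875
(I − A)⁻¹ = adj(I−A) / det(I−A) ≈
  [   1.2882     0.1580     0.0231     0.3700]
  [   0.2667     1.8221     0.0227     0.3639]
  [   0.4741     0.4352     1.2832     0.5312]
  [   0.6376     0.5689     0.0833     1.3322]
First solve x = (I − A)⁻¹ d = adj(I−A)·d / det(I−A); in particular x_1 = (0.417750·330 + 0.051250·440 + 0.007500·130 + 0.120000·350) / 0.3242875 = 203.3825 / 0.3242875 ≈ 627.167.
Intermediate flow from 1 to 1: z_11 = a_11 · x_1 = 0.10 × 203.3825 / 0.3242875 = 20.33825 / 0.3242875 ≈ 62.7.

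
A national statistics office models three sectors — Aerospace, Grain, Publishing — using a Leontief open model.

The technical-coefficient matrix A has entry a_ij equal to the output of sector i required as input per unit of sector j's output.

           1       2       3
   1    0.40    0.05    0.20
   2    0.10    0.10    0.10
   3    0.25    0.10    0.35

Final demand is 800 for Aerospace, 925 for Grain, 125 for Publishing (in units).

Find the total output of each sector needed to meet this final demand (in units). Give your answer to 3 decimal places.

I − A =
  [   0.60    -0.05    -0.20]
  [  -0.10     0.90    -0.10]
  [  -0.25    -0.10     0.65]
Cofactors of I−A, C_ij = (−1)^(i+j)·(minor ij) (rows/columns in the sector order above):
  C_11 = (0.90)(0.65) − (-0.10)(-0.10) = 0.5750
  C_12 = −[(-0.10)(0.65) − (-0.10)(-0.25)] = 0.0900
  C_13 = (-0.10)(-0.10) − (0.90)(-0.25) = 0.2350
  C_21 = −[(-0.05)(0.65) − (-0.20)(-0.10)] = 0.0525
  C_22 = (0.60)(0.65) − (-0.20)(-0.25) = 0.3400
  C_23 = −[(0.60)(-0.10) − (-0.05)(-0.25)] = 0.0725
  C_31 = (-0.05)(-0.10) − (-0.20)(0.90) = 0.1850
  C_32 = −[(0.60)(-0.10) − (-0.20)(-0.10)] = 0.0800
  C_33 = (0.60)(0.90) − (-0.05)(-0.10) = 0.5350
det(I−A) = Σ_j (I−A)_1j·C_1j = (0.60)(0.5750) + (-0.05)(0.0900) + (-0.20)(0.2350) = 0.2935
adj(I−A) = Cᵀ =
  [ 0.5750   0.0525   0.1850]
  [ 0.0900   0.3400   0.0800]
  [ 0.2350   0.0725   0.5350]
(I − A)⁻¹ = adj(I−A) / det(I−A) ≈
  [   1.9591     0.1789     0.6303]
  [   0.3066     1.1584     0.2726]
  [   0.8007     0.2470     1.8228]
x = (I − A)⁻¹ d = adj(I−A)·d / det(I−A), with det(I−A) = 0.2935:
  x_1 = (0.5750·800 + 0.0525·925 + 0.1850·125) / 0.2935 = 531.6875 / 0.2935 ≈ 1811.542
  x_2 = (0.0900·800 + 0.3400·925 + 0.0800·125) / 0.2935 = 396.50 / 0.2935 ≈ 1350.937
  x_3 = (0.2350·800 + 0.0725·925 + 0.5350·125) / 0.2935 = 321.9375 / 0.2935 ≈ 1096.891

x_1 = 1811.542, x_2 = 1350.937, x_3 = 1096.891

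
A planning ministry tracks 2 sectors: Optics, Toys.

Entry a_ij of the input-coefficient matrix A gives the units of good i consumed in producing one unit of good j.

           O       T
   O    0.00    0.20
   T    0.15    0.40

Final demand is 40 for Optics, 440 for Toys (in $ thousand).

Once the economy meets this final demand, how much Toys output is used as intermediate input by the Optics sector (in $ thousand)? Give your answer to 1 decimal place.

z_TO = 29.5

I − A =
  [   1.00    -0.20]
  [  -0.15     0.60]
det(I−A) = (1.00)(0.60) − (-0.20)(-0.15) = 0.5700
adj(I−A) = [[0.60, 0.20], [0.15, 1.00]]
(I − A)⁻¹ = adj(I−A) / det(I−A) ≈
  [   1.0526     0.3509]
  [   0.2632     1.7544]
First solve x = (I − A)⁻¹ d = adj(I−A)·d / det(I−A); in particular x_O = (0.60·40 + 0.20·440) / 0.5700 = 112.00 / 0.5700 ≈ 196.491.
Intermediate flow from T to O: z_TO = a_TO · x_O = 0.15 × 112.00 / 0.5700 = 16.80 / 0.5700 ≈ 29.5.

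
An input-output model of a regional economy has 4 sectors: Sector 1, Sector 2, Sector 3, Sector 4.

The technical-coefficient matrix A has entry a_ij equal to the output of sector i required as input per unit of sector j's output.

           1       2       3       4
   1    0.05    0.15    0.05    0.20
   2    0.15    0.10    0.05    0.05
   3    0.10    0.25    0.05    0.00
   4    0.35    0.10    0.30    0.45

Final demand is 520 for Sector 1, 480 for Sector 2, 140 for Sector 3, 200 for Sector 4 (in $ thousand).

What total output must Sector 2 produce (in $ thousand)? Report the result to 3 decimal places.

x_2 = 801.664

I − A =
  [   0.95    -0.15    -0.05    -0.20]
  [  -0.15     0.90    -0.05    -0.05]
  [  -0.10    -0.25     0.95     0.00]
  [  -0.35    -0.10    -0.30     0.55]
Compute the cofactors C_ij = (−1)^(i+j)·(3×3 minor ij) of I−A; the adjugate is their transpose:
adj(I−A) = Cᵀ =
  [ 0.454875   0.119250   0.085875   0.176250]
  [ 0.099250   0.421125   0.050875   0.074375]
  [ 0.074000   0.123375   0.384500   0.038125]
  [ 0.347875   0.219750   0.273625   0.771875]
det(I−A) = Σ_j (I−A)_1j·C_1j = (0.95)(0.454875) + (-0.15)(0.099250) + (-0.05)(0.074000) + (-0.20)(0.347875) = 0.34396875
(I − A)⁻¹ = adj(I−A) / det(I−A) ≈
  [   1.3224     0.3467     0.2497     0.5124]
  [   0.2885     1.2243     0.1479     0.2162]
  [   0.2151     0.3587     1.1178     0.1108]
  [   1.0114     0.6389     0.7955     2.2440]
x = (I − A)⁻¹ d = adj(I−A)·d / det(I−A), with det(I−A) = 0.34396875:
  x_1 = (0.454875·520 + 0.119250·480 + 0.085875·140 + 0.176250·200) / 0.34396875 = 341.0475 / 0.34396875 ≈ 991.507
  x_2 = (0.099250·520 + 0.421125·480 + 0.050875·140 + 0.074375·200) / 0.34396875 = 275.7475 / 0.34396875 ≈ 801.664
  x_3 = (0.074000·520 + 0.123375·480 + 0.384500·140 + 0.038125·200) / 0.34396875 = 159.155 / 0.34396875 ≈ 462.702
  x_4 = (0.347875·520 + 0.219750·480 + 0.273625·140 + 0.771875·200) / 0.34396875 = 479.0575 / 0.34396875 ≈ 1392.736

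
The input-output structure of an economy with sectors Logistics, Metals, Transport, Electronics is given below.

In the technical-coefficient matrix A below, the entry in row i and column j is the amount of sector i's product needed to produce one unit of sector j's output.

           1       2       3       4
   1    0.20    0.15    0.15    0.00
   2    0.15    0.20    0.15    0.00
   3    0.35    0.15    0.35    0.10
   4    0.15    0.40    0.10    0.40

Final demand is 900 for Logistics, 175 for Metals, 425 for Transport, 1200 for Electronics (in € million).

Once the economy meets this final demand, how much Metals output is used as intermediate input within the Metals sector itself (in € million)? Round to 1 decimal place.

I − A =
  [   0.80    -0.15    -0.15     0.00]
  [  -0.15     0.80    -0.15     0.00]
  [  -0.35    -0.15     0.65    -0.10]
  [  -0.15    -0.40    -0.10     0.60]
Compute the cofactors C_ij = (−1)^(i+j)·(3×3 minor ij) of I−A; the adjugate is their transpose:
adj(I−A) = Cᵀ =
  [ 0.284500   0.076500   0.085500   0.014250]
  [ 0.090750   0.270250   0.085500   0.014250]
  [ 0.199500   0.137750   0.370500   0.061750]
  [ 0.164875   0.222250   0.140125   0.330125]
det(I−A) = Σ_j (I−A)_1j·C_1j = (0.80)(0.284500) + (-0.15)(0.090750) + (-0.15)(0.199500) + (0.00)(0.164875) = 0.1840625
(I − A)⁻¹ = adj(I−A) / det(I−A) ≈
  [   1.5457     0.4156     0.4645     0.0774]
  [   0.4930     1.4683     0.4645     0.0774]
  [   1.0839     0.7484     2.0129     0.3355]
  [   0.8958     1.2075     0.7613     1.7935]
First solve x = (I − A)⁻¹ d = adj(I−A)·d / det(I−A); in particular x_2 = (0.090750·900 + 0.270250·175 + 0.085500·425 + 0.014250·1200) / 0.1840625 = 182.40625 / 0.1840625 ≈ 991.002.
Intermediate flow from 2 to 2: z_22 = a_22 · x_2 = 0.20 × 182.40625 / 0.1840625 = 36.48125 / 0.1840625 ≈ 198.2.

z_22 = 198.2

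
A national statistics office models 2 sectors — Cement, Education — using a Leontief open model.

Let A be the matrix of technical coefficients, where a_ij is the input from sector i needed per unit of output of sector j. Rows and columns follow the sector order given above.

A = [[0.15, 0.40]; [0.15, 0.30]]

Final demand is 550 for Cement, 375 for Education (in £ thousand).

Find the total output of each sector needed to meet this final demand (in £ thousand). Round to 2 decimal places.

I − A =
  [   0.85    -0.40]
  [  -0.15     0.70]
det(I−A) = (0.85)(0.70) − (-0.40)(-0.15) = 0.5350
adj(I−A) = [[0.70, 0.40], [0.15, 0.85]]
(I − A)⁻¹ = adj(I−A) / det(I−A) ≈
  [   1.3084     0.7477]
  [   0.2804     1.5888]
x = (I − A)⁻¹ d = adj(I−A)·d / det(I−A), with det(I−A) = 0.5350:
  x_C = (0.70·550 + 0.40·375) / 0.5350 = 535.00 / 0.5350 = 1000.00
  x_E = (0.15·550 + 0.85·375) / 0.5350 = 401.25 / 0.5350 = 750.00

x_C = 1000.00, x_E = 750.00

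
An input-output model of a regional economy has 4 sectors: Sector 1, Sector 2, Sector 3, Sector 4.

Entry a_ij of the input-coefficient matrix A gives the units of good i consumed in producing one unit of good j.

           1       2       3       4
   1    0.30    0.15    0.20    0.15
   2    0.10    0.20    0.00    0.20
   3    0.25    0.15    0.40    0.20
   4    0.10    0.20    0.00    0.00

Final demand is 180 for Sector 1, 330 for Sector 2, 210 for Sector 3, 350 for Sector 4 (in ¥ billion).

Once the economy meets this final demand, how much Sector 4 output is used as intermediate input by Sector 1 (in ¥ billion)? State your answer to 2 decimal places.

z_41 = 81.55

I − A =
  [   0.70    -0.15    -0.20    -0.15]
  [  -0.10     0.80     0.00    -0.20]
  [  -0.25    -0.15     0.60    -0.20]
  [  -0.10    -0.20     0.00     1.00]
Compute the cofactors C_ij = (−1)^(i+j)·(3×3 minor ij) of I−A; the adjugate is their transpose:
adj(I−A) = Cᵀ =
  [ 0.45600   0.14600   0.15200   0.12800]
  [ 0.07200   0.35700   0.02400   0.08700]
  [ 0.22800   0.17875   0.49900   0.16975]
  [ 0.06000   0.08600   0.02000   0.28400]
det(I−A) = Σ_j (I−A)_1j·C_1j = (0.70)(0.45600) + (-0.15)(0.07200) + (-0.20)(0.22800) + (-0.15)(0.06000) = 0.2538
(I − A)⁻¹ = adj(I−A) / det(I−A) ≈
  [   1.7967     0.5753     0.5989     0.5043]
  [   0.2837     1.4066     0.0946     0.3428]
  [   0.8983     0.7043     1.9661     0.6688]
  [   0.2364     0.3388     0.0788     1.1190]
First solve x = (I − A)⁻¹ d = adj(I−A)·d / det(I−A); in particular x_1 = (0.45600·180 + 0.14600·330 + 0.15200·210 + 0.12800·350) / 0.2538 = 206.98 / 0.2538 ≈ 815.5240.
Intermediate flow from 4 to 1: z_41 = a_41 · x_1 = 0.10 × 206.98 / 0.2538 = 20.698 / 0.2538 ≈ 81.55.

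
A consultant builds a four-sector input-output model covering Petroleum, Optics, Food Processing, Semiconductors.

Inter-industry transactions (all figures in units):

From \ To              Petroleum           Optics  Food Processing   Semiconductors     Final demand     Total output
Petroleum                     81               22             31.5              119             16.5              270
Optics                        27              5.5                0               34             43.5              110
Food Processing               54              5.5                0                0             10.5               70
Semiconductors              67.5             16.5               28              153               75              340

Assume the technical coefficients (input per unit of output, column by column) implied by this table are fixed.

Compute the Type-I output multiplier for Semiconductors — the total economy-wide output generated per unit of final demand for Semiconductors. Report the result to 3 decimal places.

Technical coefficients a_ij = z_ij / X_j:
  a_PP = 81/270 = 0.30, a_OP = 27/270 = 0.10, a_FP = 54/270 = 0.20, a_SP = 67.5/270 = 0.25
  a_PO = 22/110 = 0.20, a_OO = 5.5/110 = 0.05, a_FO = 5.5/110 = 0.05, a_SO = 16.5/110 = 0.15
  a_PF = 31.5/70 = 0.45, a_OF = 0/70 = 0.00, a_FF = 0/70 = 0.00, a_SF = 28/70 = 0.40
  a_PS = 119/340 = 0.35, a_OS = 34/340 = 0.10, a_FS = 0/340 = 0.00, a_SS = 153/340 = 0.45
I − A =
  [   0.70    -0.20    -0.45    -0.35]
  [  -0.10     0.95     0.00    -0.10]
  [  -0.20    -0.05     1.00     0.00]
  [  -0.25    -0.15    -0.40     0.55]
Compute the cofactors C_ij = (−1)^(i+j)·(3×3 minor ij) of I−A; the adjugate is their transpose:
adj(I−A) = Cᵀ =
  [ 0.505500   0.181875   0.369375   0.354750]
  [ 0.088000   0.220000   0.078000   0.096000]
  [ 0.105500   0.047375   0.250875   0.075750]
  [ 0.330500   0.177125   0.371625   0.557250]
det(I−A) = Σ_j (I−A)_1j·C_1j = (0.70)(0.505500) + (-0.20)(0.088000) + (-0.45)(0.105500) + (-0.35)(0.330500) = 0.1731
(I − A)⁻¹ = adj(I−A) / det(I−A) ≈
  [   2.9203     1.0507     2.1339     2.0494]
  [   0.5084     1.2709     0.4506     0.5546]
  [   0.6095     0.2737     1.4493     0.4376]
  [   1.9093     1.0233     2.1469     3.2192]
The output multiplier for sector j is the column-j sum of the Leontief inverse (I − A)⁻¹ = adj(I−A) / det(I−A).
Column S of adj(I−A): (0.354750, 0.096000, 0.075750, 0.557250); det(I−A) = 0.1731.
m_S = (0.354750 + 0.096000 + 0.075750 + 0.557250) / 0.1731 = 1.08375 / 0.1731 ≈ 6.261.

m_S = 6.261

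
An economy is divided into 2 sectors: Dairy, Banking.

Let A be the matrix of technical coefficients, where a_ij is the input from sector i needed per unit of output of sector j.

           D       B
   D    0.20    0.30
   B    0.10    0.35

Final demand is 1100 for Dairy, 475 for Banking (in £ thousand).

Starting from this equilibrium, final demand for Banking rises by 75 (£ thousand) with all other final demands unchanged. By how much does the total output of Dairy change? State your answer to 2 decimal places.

Δx_D = 45.92

I − A =
  [   0.80    -0.30]
  [  -0.10     0.65]
det(I−A) = (0.80)(0.65) − (-0.30)(-0.10) = 0.4900
adj(I−A) = [[0.65, 0.30], [0.10, 0.80]]
(I − A)⁻¹ = adj(I−A) / det(I−A) ≈
  [   1.3265     0.6122]
  [   0.2041     1.6327]
Δx = (I − A)⁻¹ Δd with Δd having +75 in the Banking component and 0 elsewhere.
So Δx_D = L_DB · (+75), where L_DB = adj(I−A)_DB / det(I−A) = 0.30 / 0.4900.
Δx_D = 0.30 × (+75) / 0.4900 = 22.50 / 0.4900 ≈ 45.92.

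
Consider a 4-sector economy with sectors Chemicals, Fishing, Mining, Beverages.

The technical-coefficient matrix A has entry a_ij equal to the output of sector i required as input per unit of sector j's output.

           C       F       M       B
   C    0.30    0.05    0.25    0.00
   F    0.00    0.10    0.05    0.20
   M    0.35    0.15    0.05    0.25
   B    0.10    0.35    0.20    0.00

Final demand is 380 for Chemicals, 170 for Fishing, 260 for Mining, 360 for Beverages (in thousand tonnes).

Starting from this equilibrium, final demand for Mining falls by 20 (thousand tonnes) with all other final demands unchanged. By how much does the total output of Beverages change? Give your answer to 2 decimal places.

I − A =
  [   0.70    -0.05    -0.25     0.00]
  [   0.00     0.90    -0.05    -0.20]
  [  -0.35    -0.15     0.95    -0.25]
  [  -0.10    -0.35    -0.20     1.00]
Compute the cofactors C_ij = (−1)^(i+j)·(3×3 minor ij) of I−A; the adjugate is their transpose:
adj(I−A) = Cᵀ =
  [ 0.725625   0.104375   0.212000   0.073875]
  [ 0.051750   0.536250   0.068000   0.124250]
  [ 0.316000   0.185000   0.580000   0.182000]
  [ 0.153875   0.235125   0.161000   0.513625]
det(I−A) = Σ_j (I−A)_1j·C_1j = (0.70)(0.725625) + (-0.05)(0.051750) + (-0.25)(0.316000) + (0.00)(0.153875) = 0.42635
(I − A)⁻¹ = adj(I−A) / det(I−A) ≈
  [   1.7019     0.2448     0.4972     0.1733]
  [   0.1214     1.2578     0.1595     0.2914]
  [   0.7412     0.4339     1.3604     0.4269]
  [   0.3609     0.5515     0.3776     1.2047]
Δx = (I − A)⁻¹ Δd with Δd having -20 in the Mining component and 0 elsewhere.
So Δx_B = L_BM · (-20), where L_BM = adj(I−A)_BM / det(I−A) = 0.161000 / 0.42635.
Δx_B = 0.161000 × (-20) / 0.42635 = -3.22 / 0.42635 ≈ -7.55.

Δx_B = -7.55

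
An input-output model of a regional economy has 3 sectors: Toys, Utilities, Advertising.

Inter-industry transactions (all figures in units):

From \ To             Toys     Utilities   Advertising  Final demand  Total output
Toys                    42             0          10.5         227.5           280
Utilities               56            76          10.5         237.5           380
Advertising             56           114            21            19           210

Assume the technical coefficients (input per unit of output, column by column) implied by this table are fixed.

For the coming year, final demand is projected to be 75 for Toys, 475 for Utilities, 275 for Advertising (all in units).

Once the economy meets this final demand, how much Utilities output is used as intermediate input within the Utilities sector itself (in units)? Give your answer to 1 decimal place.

Technical coefficients a_ij = z_ij / X_j:
  a_11 = 42/280 = 0.15, a_21 = 56/280 = 0.20, a_31 = 56/280 = 0.20
  a_12 = 0/380 = 0.00, a_22 = 76/380 = 0.20, a_32 = 114/380 = 0.30
  a_13 = 10.5/210 = 0.05, a_23 = 10.5/210 = 0.05, a_33 = 21/210 = 0.10
I − A =
  [   0.85     0.00    -0.05]
  [  -0.20     0.80    -0.05]
  [  -0.20    -0.30     0.90]
Cofactors of I−A, C_ij = (−1)^(i+j)·(minor ij) (rows/columns in the sector order above):
  C_11 = (0.80)(0.90) − (-0.05)(-0.30) = 0.7050
  C_12 = −[(-0.20)(0.90) − (-0.05)(-0.20)] = 0.1900
  C_13 = (-0.20)(-0.30) − (0.80)(-0.20) = 0.2200
  C_21 = −[(0.00)(0.90) − (-0.05)(-0.30)] = 0.0150
  C_22 = (0.85)(0.90) − (-0.05)(-0.20) = 0.7550
  C_23 = −[(0.85)(-0.30) − (0.00)(-0.20)] = 0.2550
  C_31 = (0.00)(-0.05) − (-0.05)(0.80) = 0.0400
  C_32 = −[(0.85)(-0.05) − (-0.05)(-0.20)] = 0.0525
  C_33 = (0.85)(0.80) − (0.00)(-0.20) = 0.6800
det(I−A) = Σ_j (I−A)_1j·C_1j = (0.85)(0.7050) + (0.00)(0.1900) + (-0.05)(0.2200) = 0.58825
adj(I−A) = Cᵀ =
  [ 0.7050   0.0150   0.0400]
  [ 0.1900   0.7550   0.0525]
  [ 0.2200   0.2550   0.6800]
(I − A)⁻¹ = adj(I−A) / det(I−A) ≈
  [   1.1985     0.0255     0.0680]
  [   0.3230     1.2835     0.0892]
  [   0.3740     0.4335     1.1560]
First solve x = (I − A)⁻¹ d = adj(I−A)·d / det(I−A); in particular x_2 = (0.1900·75 + 0.7550·475 + 0.0525·275) / 0.58825 = 387.3125 / 0.58825 ≈ 658.415.
Intermediate flow from 2 to 2: z_22 = a_22 · x_2 = 0.20 × 387.3125 / 0.58825 = 77.4625 / 0.58825 ≈ 131.7.

z_22 = 131.7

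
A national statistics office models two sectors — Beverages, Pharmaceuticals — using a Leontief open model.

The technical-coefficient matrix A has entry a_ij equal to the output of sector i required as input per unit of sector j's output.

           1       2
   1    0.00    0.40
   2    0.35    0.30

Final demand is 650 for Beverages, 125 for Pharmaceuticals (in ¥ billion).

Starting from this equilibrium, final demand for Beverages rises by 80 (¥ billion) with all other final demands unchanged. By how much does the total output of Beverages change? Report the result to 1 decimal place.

Δx_1 = 100.0

I − A =
  [   1.00    -0.40]
  [  -0.35     0.70]
det(I−A) = (1.00)(0.70) − (-0.40)(-0.35) = 0.5600
adj(I−A) = [[0.70, 0.40], [0.35, 1.00]]
(I − A)⁻¹ = adj(I−A) / det(I−A) ≈
  [   1.2500     0.7143]
  [   0.6250     1.7857]
Δx = (I − A)⁻¹ Δd with Δd having +80 in the Beverages component and 0 elsewhere.
So Δx_1 = L_11 · (+80), where L_11 = adj(I−A)_11 / det(I−A) = 0.70 / 0.5600.
Δx_1 = 0.70 × (+80) / 0.5600 = 56.00 / 0.5600 = 100.0.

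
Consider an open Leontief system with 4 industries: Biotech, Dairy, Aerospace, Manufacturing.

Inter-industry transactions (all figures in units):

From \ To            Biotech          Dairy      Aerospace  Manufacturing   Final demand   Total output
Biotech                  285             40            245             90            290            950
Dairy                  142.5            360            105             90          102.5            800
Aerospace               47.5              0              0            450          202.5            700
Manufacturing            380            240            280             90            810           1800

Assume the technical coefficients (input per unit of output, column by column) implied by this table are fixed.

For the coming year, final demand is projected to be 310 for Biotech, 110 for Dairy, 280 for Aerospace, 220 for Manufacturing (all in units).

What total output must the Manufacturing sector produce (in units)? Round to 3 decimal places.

x_M = 1060.888

Technical coefficients a_ij = z_ij / X_j:
  a_BB = 285/950 = 0.30, a_DB = 142.5/950 = 0.15, a_AB = 47.5/950 = 0.05, a_MB = 380/950 = 0.40
  a_BD = 40/800 = 0.05, a_DD = 360/800 = 0.45, a_AD = 0/800 = 0.00, a_MD = 240/800 = 0.30
  a_BA = 245/700 = 0.35, a_DA = 105/700 = 0.15, a_AA = 0/700 = 0.00, a_MA = 280/700 = 0.40
  a_BM = 90/1800 = 0.05, a_DM = 90/1800 = 0.05, a_AM = 450/1800 = 0.25, a_MM = 90/1800 = 0.05
I − A =
  [   0.70    -0.05    -0.35    -0.05]
  [  -0.15     0.55    -0.15    -0.05]
  [  -0.05     0.00     1.00    -0.25]
  [  -0.40    -0.30    -0.40     0.95]
Compute the cofactors C_ij = (−1)^(i+j)·(3×3 minor ij) of I−A; the adjugate is their transpose:
adj(I−A) = Cᵀ =
  [ 0.441250   0.083750   0.199000   0.080000]
  [ 0.170625   0.522375   0.170625   0.081375]
  [ 0.091625   0.060625   0.333875   0.095875]
  [ 0.278250   0.225750   0.278250   0.367500]
det(I−A) = Σ_j (I−A)_1j·C_1j = (0.70)(0.441250) + (-0.05)(0.170625) + (-0.35)(0.091625) + (-0.05)(0.278250) = 0.2543625
(I − A)⁻¹ = adj(I−A) / det(I−A) ≈
  [   1.7347     0.3293     0.7823     0.3145]
  [   0.6708     2.0537     0.6708     0.3199]
  [   0.3602     0.2383     1.3126     0.3769]
  [   1.0939     0.8875     1.0939     1.4448]
x = (I − A)⁻¹ d = adj(I−A)·d / det(I−A), with det(I−A) = 0.2543625:
  x_B = (0.441250·310 + 0.083750·110 + 0.199000·280 + 0.080000·220) / 0.2543625 = 219.32 / 0.2543625 ≈ 862.234
  x_D = (0.170625·310 + 0.522375·110 + 0.170625·280 + 0.081375·220) / 0.2543625 = 176.0325 / 0.2543625 ≈ 692.054
  x_A = (0.091625·310 + 0.060625·110 + 0.333875·280 + 0.095875·220) / 0.2543625 = 149.65 / 0.2543625 ≈ 588.334
  x_M = (0.278250·310 + 0.225750·110 + 0.278250·280 + 0.367500·220) / 0.2543625 = 269.85 / 0.2543625 ≈ 1060.888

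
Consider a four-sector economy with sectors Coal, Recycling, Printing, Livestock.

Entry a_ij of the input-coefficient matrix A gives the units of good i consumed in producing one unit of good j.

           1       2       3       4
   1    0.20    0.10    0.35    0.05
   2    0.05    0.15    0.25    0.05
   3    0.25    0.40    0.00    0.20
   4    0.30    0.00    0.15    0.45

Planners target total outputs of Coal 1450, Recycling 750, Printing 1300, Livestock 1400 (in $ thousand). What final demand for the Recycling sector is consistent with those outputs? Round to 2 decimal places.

d_2 = 170.00

I − A =
  [   0.80    -0.10    -0.35    -0.05]
  [  -0.05     0.85    -0.25    -0.05]
  [  -0.25    -0.40     1.00    -0.20]
  [  -0.30     0.00    -0.15     0.55]
d = (I − A) x:
  d_1 = (+0.80)·1450 + (-0.10)·750 + (-0.35)·1300 + (-0.05)·1400 = 560.00
  d_2 = (-0.05)·1450 + (+0.85)·750 + (-0.25)·1300 + (-0.05)·1400 = 170.00
  d_3 = (-0.25)·1450 + (-0.40)·750 + (+1.00)·1300 + (-0.20)·1400 = 357.50
  d_4 = (-0.30)·1450 + (+0.00)·750 + (-0.15)·1300 + (+0.55)·1400 = 140.00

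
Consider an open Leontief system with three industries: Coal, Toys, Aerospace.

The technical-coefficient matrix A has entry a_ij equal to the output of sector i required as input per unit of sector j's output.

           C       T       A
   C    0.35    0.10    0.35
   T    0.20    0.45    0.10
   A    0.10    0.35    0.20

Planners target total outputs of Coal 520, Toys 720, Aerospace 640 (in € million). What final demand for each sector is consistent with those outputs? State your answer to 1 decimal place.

d_C = 42.0, d_T = 228.0, d_A = 208.0

I − A =
  [   0.65    -0.10    -0.35]
  [  -0.20     0.55    -0.10]
  [  -0.10    -0.35     0.80]
d = (I − A) x:
  d_C = (+0.65)·520 + (-0.10)·720 + (-0.35)·640 = 42.0
  d_T = (-0.20)·520 + (+0.55)·720 + (-0.10)·640 = 228.0
  d_A = (-0.10)·520 + (-0.35)·720 + (+0.80)·640 = 208.0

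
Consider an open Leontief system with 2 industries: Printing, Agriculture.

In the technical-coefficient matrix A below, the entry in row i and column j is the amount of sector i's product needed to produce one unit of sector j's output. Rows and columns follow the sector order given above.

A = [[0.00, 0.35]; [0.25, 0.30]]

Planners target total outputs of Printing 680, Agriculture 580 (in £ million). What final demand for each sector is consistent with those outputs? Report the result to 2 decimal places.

d_1 = 477.00, d_2 = 236.00

I − A =
  [   1.00    -0.35]
  [  -0.25     0.70]
d = (I − A) x:
  d_1 = (+1.00)·680 + (-0.35)·580 = 477.00
  d_2 = (-0.25)·680 + (+0.70)·580 = 236.00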